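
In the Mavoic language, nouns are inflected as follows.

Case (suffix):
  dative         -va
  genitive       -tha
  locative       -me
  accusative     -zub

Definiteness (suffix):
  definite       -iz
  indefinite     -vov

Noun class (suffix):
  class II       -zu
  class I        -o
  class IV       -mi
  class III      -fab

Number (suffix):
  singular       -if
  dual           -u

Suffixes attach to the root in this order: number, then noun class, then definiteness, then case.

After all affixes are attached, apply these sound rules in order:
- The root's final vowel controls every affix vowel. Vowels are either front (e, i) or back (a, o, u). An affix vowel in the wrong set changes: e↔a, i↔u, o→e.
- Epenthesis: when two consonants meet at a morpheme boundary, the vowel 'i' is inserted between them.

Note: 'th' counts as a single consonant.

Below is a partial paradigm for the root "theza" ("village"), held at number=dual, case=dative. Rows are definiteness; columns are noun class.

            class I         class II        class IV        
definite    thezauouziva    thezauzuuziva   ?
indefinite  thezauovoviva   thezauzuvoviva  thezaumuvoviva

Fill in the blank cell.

Attach number dual -u → thezau.
Attach noun class class IV -mi → thezaumi.
Attach definiteness definite -iz → thezaumiiz.
Attach case dative -va → thezaumiizva.
Apply vowel harmony: thezaumiizva → thezaumuuzva.
Apply epenthesis: thezaumuuzva → thezaumuuziva.

thezaumuuziva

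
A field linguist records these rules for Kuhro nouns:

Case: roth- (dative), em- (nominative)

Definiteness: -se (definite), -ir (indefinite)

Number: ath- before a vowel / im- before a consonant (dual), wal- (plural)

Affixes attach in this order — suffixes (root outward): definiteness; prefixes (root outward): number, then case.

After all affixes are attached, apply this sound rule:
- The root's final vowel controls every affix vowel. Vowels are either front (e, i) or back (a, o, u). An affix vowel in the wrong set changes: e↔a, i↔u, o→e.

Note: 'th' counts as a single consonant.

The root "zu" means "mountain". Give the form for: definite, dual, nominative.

Attach number dual im- (before consonant 'z') → imzu.
Attach definiteness definite -se → imzuse.
Attach case nominative em- → emimzuse.
Apply vowel harmony: emimzuse → amumzusa.

amumzusa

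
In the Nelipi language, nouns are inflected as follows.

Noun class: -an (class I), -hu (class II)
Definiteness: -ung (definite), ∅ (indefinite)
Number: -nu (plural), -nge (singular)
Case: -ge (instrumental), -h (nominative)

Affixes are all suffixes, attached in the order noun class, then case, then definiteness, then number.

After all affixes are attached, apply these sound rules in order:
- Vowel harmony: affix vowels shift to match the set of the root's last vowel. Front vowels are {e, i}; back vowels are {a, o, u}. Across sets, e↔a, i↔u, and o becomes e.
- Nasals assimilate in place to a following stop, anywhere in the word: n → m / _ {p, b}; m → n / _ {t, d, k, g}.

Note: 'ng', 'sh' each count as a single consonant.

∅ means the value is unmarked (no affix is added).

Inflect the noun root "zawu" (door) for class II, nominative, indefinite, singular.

zawuhuhnga

Attach noun class class II -hu → zawuhu.
Attach case nominative -h → zawuhuh.
definiteness = indefinite: zero marking, form stays zawuhuh.
Attach number singular -nge → zawuhuhnge.
Apply vowel harmony: zawuhuhnge → zawuhuhnga.
Nasal assimilation: no change.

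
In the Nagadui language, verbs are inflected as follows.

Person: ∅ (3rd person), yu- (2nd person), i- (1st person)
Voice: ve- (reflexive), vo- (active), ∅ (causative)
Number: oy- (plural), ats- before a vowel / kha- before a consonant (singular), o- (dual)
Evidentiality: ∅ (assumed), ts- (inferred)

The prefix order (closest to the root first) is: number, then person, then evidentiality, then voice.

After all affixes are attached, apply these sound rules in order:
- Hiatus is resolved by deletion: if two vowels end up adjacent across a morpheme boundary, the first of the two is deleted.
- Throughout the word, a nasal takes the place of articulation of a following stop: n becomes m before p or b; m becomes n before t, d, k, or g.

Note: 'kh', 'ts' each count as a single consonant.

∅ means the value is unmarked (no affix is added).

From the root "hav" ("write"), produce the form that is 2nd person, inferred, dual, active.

Attach number dual o- → ohav.
Attach person 2nd person yu- → yuohav.
Attach evidentiality inferred ts- → tsyuohav.
Attach voice active vo- → votsyuohav.
Apply vowel deletion: votsyuohav → votsyohav.
Nasal assimilation: no change.

votsyohav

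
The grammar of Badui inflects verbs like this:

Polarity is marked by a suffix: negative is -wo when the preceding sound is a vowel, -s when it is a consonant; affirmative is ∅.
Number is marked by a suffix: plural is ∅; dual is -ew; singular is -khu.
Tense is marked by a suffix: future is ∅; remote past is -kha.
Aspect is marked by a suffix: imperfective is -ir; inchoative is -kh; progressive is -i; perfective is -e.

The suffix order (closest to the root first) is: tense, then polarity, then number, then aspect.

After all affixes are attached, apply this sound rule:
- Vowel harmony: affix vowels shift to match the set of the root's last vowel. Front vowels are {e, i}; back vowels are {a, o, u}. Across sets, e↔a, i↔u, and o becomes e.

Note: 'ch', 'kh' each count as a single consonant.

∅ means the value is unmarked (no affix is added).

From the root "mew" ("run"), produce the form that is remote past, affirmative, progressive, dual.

Attach tense remote past -kha → mewkha.
polarity = affirmative: zero marking, form stays mewkha.
Attach number dual -ew → mewkhaew.
Attach aspect progressive -i → mewkhaewi.
Apply vowel harmony: mewkhaewi → mewkheewi.

mewkheewi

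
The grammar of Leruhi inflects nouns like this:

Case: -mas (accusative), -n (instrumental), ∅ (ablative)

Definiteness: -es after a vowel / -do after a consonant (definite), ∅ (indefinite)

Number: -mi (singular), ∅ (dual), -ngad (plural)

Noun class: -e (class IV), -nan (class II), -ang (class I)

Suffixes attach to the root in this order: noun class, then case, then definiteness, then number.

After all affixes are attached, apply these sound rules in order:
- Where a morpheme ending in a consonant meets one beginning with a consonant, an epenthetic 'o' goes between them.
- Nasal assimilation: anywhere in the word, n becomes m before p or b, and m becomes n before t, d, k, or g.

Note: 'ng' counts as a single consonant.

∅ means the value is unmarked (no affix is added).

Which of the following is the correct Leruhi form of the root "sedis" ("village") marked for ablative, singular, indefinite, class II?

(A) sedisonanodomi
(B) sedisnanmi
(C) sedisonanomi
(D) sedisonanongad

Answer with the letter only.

Attach noun class class II -nan → sedisnan.
case = ablative: zero marking, form stays sedisnan.
definiteness = indefinite: zero marking, form stays sedisnan.
Attach number singular -mi → sedisnanmi.
Apply epenthesis: sedisnanmi → sedisonanomi.
Nasal assimilation: no change.
So the correct form is sedisonanomi, option (C).
(D) sedisonanongad is wrong: it uses plural instead of singular for number.
(A) sedisonanodomi is wrong: it uses definite instead of indefinite for definiteness.
(B) sedisnanmi is wrong: it fails to apply the sound rule(s).

C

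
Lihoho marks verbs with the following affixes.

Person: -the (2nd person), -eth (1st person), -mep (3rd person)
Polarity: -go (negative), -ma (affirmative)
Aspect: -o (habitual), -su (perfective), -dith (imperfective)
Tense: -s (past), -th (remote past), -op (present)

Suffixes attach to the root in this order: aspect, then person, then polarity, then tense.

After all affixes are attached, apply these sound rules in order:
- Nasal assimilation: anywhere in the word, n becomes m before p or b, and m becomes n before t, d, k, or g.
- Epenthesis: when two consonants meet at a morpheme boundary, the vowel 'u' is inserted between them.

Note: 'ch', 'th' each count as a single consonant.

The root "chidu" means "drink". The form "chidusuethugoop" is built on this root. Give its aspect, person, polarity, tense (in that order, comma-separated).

perfective, 1st person, negative, present

Segment: chidu-su-eth-go-op.
aspect: -su → perfective.
person: -eth → 1st person.
polarity: -go → negative.
tense: -op → present.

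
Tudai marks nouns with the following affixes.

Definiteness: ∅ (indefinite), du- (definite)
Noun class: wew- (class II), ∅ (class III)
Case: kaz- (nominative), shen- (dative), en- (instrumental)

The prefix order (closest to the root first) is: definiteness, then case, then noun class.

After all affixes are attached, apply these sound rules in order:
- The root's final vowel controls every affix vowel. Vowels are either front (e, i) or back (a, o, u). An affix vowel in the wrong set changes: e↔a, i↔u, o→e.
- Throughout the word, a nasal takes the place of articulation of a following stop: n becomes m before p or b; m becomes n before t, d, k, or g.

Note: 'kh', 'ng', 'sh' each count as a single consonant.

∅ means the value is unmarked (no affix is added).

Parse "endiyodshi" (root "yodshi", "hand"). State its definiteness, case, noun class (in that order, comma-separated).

definite, instrumental, class III

Segment: en-du-yodshi.
definiteness: du- → definite.
case: en- → instrumental.
noun class: ∅ → class III.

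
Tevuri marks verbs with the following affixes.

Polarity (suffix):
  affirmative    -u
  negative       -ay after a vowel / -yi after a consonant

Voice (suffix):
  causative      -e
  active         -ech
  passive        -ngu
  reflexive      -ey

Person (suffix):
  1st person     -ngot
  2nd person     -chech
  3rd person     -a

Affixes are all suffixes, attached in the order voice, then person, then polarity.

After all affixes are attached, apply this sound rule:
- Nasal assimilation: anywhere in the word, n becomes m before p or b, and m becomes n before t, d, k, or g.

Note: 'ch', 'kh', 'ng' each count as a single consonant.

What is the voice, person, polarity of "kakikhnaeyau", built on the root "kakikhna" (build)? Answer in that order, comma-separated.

Segment: kakikhna-ey-a-u.
voice: -ey → reflexive.
person: -a → 3rd person.
polarity: -u → affirmative.

reflexive, 3rd person, affirmative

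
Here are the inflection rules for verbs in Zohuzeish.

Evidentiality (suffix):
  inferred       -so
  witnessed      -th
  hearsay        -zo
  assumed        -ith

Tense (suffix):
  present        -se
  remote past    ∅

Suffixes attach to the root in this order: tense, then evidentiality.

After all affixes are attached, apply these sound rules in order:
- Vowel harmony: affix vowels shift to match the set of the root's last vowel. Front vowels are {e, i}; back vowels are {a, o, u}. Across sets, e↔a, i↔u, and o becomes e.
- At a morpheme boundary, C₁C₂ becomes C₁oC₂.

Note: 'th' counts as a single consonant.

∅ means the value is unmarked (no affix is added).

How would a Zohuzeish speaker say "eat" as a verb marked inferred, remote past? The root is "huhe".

tense = remote past: zero marking, form stays huhe.
Attach evidentiality inferred -so → huheso.
Apply vowel harmony: huheso → huhese.
Epenthesis: no change.

huhese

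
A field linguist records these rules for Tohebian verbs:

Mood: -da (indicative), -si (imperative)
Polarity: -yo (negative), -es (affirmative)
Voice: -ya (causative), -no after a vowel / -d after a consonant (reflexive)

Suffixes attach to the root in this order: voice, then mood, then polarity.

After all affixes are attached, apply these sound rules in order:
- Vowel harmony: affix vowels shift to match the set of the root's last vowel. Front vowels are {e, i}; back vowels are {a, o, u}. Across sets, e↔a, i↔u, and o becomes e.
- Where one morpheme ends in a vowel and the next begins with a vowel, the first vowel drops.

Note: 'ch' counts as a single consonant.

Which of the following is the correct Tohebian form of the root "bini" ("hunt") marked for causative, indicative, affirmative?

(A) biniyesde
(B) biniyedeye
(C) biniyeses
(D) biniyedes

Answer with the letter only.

Attach voice causative -ya → biniya.
Attach mood indicative -da → biniyada.
Attach polarity affirmative -es → biniyadaes.
Apply vowel harmony: biniyadaes → biniyedees.
Apply vowel deletion: biniyedees → biniyedes.
So the correct form is biniyedes, option (D).
(C) biniyeses is wrong: it uses imperative instead of indicative for mood.
(B) biniyedeye is wrong: it uses negative instead of affirmative for polarity.
(A) biniyesde is wrong: it has the affixes in the wrong order.

D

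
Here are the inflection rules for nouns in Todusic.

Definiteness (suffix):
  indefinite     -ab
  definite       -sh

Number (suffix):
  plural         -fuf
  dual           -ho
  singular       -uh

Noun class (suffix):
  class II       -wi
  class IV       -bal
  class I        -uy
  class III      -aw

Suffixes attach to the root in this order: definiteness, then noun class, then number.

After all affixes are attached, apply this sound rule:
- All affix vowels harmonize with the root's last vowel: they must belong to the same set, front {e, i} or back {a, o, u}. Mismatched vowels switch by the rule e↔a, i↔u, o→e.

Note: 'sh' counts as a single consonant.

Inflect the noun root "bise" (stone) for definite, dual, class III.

Attach definiteness definite -sh → bisesh.
Attach noun class class III -aw → biseshaw.
Attach number dual -ho → biseshawho.
Apply vowel harmony: biseshawho → biseshewhe.

biseshewhe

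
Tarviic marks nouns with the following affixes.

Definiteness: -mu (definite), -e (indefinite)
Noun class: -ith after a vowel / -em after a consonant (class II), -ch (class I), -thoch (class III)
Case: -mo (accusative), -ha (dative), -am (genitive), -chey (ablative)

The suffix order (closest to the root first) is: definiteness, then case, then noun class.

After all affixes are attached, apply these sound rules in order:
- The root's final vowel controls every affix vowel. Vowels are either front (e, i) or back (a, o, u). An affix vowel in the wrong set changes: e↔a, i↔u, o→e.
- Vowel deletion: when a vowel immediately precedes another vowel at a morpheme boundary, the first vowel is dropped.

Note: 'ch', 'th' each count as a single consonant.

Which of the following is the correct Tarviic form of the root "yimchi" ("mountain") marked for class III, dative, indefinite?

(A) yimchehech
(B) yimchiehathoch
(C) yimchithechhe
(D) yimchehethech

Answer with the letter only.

D

Attach definiteness indefinite -e → yimchie.
Attach case dative -ha → yimchieha.
Attach noun class class III -thoch → yimchiehathoch.
Apply vowel harmony: yimchiehathoch → yimchiehethech.
Apply vowel deletion: yimchiehethech → yimchehethech.
So the correct form is yimchehethech, option (D).
(C) yimchithechhe is wrong: it has the affixes in the wrong order.
(B) yimchiehathoch is wrong: it fails to apply the sound rule(s).
(A) yimchehech is wrong: it uses class I instead of class III for noun class.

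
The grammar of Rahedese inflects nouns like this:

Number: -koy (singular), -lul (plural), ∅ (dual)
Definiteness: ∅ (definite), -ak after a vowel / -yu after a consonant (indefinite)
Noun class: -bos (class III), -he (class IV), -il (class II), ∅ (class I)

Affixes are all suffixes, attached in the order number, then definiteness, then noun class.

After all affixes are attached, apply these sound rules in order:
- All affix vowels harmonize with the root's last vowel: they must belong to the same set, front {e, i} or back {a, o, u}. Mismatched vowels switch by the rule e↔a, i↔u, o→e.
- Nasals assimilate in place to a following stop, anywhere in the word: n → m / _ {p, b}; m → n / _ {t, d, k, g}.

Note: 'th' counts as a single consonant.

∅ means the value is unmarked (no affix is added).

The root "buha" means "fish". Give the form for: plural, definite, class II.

buhalulul

Attach number plural -lul → buhalul.
definiteness = definite: zero marking, form stays buhalul.
Attach noun class class II -il → buhalulil.
Apply vowel harmony: buhalulil → buhalulul.
Nasal assimilation: no change.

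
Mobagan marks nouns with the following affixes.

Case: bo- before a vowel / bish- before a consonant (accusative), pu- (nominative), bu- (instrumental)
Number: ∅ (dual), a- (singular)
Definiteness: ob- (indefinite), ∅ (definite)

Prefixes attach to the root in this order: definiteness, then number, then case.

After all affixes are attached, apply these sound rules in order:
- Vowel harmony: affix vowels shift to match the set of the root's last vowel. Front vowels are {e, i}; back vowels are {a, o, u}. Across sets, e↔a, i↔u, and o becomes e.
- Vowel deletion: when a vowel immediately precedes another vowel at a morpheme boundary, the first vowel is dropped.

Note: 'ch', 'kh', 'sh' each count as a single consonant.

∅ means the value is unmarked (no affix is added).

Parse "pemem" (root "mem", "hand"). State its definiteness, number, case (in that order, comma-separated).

Segment: pu-a-mem.
definiteness: ∅ → definite.
number: a- → singular.
case: pu- → nominative.

definite, singular, nominative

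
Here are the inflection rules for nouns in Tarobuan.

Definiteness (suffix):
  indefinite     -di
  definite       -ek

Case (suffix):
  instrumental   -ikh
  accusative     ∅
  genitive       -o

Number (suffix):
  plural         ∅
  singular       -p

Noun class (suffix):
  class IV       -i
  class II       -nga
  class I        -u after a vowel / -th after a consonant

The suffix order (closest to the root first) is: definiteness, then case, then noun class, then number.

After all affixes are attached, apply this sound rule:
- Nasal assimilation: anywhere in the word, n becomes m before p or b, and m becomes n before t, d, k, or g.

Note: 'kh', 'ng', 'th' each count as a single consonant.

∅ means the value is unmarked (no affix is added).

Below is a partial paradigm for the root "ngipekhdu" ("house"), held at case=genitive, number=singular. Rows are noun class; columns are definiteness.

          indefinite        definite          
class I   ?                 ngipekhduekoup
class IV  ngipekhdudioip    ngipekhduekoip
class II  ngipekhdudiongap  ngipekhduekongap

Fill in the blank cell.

ngipekhdudioup

Attach definiteness indefinite -di → ngipekhdudi.
Attach case genitive -o → ngipekhdudio.
Attach noun class class I -u (after vowel 'o') → ngipekhdudiou.
Attach number singular -p → ngipekhdudioup.
Nasal assimilation: no change.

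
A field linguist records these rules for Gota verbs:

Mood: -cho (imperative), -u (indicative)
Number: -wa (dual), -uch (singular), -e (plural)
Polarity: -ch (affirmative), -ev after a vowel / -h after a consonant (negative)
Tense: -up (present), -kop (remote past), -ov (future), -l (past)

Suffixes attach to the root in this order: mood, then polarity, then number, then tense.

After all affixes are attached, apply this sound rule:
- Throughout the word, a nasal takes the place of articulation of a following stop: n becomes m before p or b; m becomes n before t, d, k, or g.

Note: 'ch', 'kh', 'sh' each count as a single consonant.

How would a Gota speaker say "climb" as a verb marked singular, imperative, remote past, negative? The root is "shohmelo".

Attach mood imperative -cho → shohmelocho.
Attach polarity negative -ev (after vowel 'o') → shohmelochoev.
Attach number singular -uch → shohmelochoevuch.
Attach tense remote past -kop → shohmelochoevuchkop.
Nasal assimilation: no change.

shohmelochoevuchkop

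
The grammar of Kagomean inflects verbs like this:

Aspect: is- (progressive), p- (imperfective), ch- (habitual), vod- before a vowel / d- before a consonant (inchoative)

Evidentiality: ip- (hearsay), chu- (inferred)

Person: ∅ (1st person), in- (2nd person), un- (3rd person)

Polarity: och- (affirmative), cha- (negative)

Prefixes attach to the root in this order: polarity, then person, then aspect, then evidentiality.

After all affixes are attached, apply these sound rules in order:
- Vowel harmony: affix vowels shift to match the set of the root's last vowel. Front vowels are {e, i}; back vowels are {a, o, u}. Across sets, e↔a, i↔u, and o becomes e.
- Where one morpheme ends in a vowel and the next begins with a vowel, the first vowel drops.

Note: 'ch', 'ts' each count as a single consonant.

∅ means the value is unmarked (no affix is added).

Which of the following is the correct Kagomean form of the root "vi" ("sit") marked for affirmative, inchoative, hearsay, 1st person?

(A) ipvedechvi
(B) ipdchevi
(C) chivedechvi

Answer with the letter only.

Attach polarity affirmative och- → ochvi.
person = 1st person: zero marking, form stays ochvi.
Attach aspect inchoative vod- (before vowel 'o') → vodochvi.
Attach evidentiality hearsay ip- → ipvodochvi.
Apply vowel harmony: ipvodochvi → ipvedechvi.
Vowel deletion: no change.
So the correct form is ipvedechvi, option (A).
(C) chivedechvi is wrong: it uses inferred instead of hearsay for evidentiality.
(B) ipdchevi is wrong: it uses negative instead of affirmative for polarity.

A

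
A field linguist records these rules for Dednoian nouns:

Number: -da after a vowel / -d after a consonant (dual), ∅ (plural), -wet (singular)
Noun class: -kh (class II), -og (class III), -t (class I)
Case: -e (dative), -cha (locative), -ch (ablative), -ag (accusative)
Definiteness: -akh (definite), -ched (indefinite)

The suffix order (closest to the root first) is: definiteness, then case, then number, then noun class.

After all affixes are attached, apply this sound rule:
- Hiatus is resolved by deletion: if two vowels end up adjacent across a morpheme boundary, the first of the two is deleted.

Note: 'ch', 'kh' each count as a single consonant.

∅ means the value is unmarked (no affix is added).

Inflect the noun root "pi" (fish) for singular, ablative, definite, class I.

Attach definiteness definite -akh → piakh.
Attach case ablative -ch → piakhch.
Attach number singular -wet → piakhchwet.
Attach noun class class I -t → piakhchwett.
Apply vowel deletion: piakhchwett → pakhchwett.

pakhchwett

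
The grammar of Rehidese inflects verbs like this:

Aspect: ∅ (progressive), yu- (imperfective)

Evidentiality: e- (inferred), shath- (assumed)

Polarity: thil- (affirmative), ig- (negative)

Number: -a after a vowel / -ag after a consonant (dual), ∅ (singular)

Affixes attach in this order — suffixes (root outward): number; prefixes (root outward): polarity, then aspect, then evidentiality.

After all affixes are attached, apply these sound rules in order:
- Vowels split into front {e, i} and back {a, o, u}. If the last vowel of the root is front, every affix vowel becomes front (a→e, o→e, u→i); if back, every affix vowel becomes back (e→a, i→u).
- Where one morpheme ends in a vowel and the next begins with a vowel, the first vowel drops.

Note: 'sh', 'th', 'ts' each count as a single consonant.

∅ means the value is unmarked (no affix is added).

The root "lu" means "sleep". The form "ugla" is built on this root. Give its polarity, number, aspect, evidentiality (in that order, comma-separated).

negative, dual, progressive, inferred

Segment: e-ig-lu-a.
polarity: ig- → negative.
number: -a/ag → dual.
aspect: ∅ → progressive.
evidentiality: e- → inferred.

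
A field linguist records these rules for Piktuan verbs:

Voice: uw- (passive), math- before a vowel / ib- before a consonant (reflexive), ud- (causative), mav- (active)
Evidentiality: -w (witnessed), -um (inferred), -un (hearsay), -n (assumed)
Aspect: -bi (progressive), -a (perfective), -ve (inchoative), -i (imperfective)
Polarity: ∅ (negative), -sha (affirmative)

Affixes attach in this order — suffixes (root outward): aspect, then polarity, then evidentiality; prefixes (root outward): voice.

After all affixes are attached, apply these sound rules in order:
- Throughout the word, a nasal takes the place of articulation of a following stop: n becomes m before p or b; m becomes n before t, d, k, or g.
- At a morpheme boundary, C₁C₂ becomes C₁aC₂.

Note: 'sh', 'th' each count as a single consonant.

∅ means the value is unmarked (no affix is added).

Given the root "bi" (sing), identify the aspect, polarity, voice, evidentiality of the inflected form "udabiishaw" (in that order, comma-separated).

imperfective, affirmative, causative, witnessed

Segment: ud-bi-i-sha-w.
aspect: -i → imperfective.
polarity: -sha → affirmative.
voice: ud- → causative.
evidentiality: -w → witnessed.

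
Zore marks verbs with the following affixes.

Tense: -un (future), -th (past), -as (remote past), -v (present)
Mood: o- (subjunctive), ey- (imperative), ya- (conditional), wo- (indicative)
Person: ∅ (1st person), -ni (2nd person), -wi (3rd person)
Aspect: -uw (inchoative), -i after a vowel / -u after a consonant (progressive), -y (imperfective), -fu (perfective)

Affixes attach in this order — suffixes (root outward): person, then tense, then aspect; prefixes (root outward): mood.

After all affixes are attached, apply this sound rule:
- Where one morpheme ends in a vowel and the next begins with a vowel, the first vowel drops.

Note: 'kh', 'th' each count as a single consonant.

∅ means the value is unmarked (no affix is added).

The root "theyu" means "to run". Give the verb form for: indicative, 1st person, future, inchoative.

person = 1st person: zero marking, form stays theyu.
Attach tense future -un → theyuun.
Attach mood indicative wo- → wotheyuun.
Attach aspect inchoative -uw → wotheyuunuw.
Apply vowel deletion: wotheyuunuw → wotheyunuw.

wotheyunuw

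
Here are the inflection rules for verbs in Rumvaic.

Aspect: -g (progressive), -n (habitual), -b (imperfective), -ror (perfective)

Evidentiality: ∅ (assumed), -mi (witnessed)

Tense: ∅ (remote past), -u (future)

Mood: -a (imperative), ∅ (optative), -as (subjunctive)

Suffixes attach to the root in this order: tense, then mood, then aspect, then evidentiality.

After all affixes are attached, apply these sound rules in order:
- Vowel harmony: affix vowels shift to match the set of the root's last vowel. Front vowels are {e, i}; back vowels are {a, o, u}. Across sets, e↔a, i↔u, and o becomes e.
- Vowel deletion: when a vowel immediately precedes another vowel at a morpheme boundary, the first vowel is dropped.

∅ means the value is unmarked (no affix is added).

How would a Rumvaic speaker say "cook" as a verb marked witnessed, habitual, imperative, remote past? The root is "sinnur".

sinnuranmu

tense = remote past: zero marking, form stays sinnur.
Attach mood imperative -a → sinnura.
Attach aspect habitual -n → sinnuran.
Attach evidentiality witnessed -mi → sinnuranmi.
Apply vowel harmony: sinnuranmi → sinnuranmu.
Vowel deletion: no change.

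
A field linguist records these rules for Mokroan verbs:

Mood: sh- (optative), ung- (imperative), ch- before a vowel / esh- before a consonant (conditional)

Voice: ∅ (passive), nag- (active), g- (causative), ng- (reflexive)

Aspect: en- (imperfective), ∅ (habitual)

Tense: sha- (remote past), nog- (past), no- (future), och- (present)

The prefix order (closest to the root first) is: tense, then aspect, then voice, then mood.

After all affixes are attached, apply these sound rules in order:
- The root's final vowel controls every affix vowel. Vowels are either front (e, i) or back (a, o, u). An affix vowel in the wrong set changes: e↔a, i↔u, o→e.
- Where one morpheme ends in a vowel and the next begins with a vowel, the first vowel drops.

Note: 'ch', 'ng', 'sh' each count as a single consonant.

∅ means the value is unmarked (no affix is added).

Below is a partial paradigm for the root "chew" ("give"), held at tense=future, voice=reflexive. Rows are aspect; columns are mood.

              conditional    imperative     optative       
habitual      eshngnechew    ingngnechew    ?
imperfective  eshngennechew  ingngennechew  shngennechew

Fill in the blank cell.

Attach tense future no- → nochew.
aspect = habitual: zero marking, form stays nochew.
Attach voice reflexive ng- → ngnochew.
Attach mood optative sh- → shngnochew.
Apply vowel harmony: shngnochew → shngnechew.
Vowel deletion: no change.

shngnechew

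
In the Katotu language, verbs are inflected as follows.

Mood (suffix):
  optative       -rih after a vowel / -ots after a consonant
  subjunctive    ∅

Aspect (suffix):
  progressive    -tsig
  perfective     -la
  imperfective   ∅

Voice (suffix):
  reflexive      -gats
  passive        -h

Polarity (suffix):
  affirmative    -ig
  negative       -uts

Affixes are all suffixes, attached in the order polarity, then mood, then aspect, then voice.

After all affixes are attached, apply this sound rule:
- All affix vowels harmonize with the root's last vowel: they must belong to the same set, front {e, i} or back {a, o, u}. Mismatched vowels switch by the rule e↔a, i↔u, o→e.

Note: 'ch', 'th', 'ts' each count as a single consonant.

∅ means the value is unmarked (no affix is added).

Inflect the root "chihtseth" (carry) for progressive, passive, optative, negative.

Attach polarity negative -uts → chihtsethuts.
Attach mood optative -ots (after consonant 'ts') → chihtsethutsots.
Attach aspect progressive -tsig → chihtsethutsotstsig.
Attach voice passive -h → chihtsethutsotstsigh.
Apply vowel harmony: chihtsethutsotstsigh → chihtsethitsetstsigh.

chihtsethitsetstsigh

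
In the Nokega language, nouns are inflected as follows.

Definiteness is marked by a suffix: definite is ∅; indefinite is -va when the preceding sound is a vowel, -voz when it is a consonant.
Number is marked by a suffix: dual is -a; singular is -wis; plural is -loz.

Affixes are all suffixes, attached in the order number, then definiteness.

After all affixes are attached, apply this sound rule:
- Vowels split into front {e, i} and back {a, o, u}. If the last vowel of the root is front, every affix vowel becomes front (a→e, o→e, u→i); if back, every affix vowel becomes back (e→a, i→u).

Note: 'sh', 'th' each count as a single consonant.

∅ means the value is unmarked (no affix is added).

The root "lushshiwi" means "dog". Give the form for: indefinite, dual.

lushshiwieve

Attach number dual -a → lushshiwia.
Attach definiteness indefinite -va (after vowel 'a') → lushshiwiava.
Apply vowel harmony: lushshiwiava → lushshiwieve.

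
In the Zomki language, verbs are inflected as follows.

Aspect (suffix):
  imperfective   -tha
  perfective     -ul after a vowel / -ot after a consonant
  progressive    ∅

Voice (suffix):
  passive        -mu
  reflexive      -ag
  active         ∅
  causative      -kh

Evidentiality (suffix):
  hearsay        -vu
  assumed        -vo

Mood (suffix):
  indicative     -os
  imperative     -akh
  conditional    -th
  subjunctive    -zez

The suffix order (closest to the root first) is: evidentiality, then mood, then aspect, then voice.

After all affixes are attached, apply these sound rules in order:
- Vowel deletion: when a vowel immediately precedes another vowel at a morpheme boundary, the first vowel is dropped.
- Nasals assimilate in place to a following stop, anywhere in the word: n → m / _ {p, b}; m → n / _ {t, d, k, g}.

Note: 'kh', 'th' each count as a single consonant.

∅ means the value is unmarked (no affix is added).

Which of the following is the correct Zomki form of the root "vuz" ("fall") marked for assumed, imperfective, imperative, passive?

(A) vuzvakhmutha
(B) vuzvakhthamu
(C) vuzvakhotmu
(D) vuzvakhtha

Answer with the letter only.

Attach evidentiality assumed -vo → vuzvo.
Attach mood imperative -akh → vuzvoakh.
Attach aspect imperfective -tha → vuzvoakhtha.
Attach voice passive -mu → vuzvoakhthamu.
Apply vowel deletion: vuzvoakhthamu → vuzvakhthamu.
Nasal assimilation: no change.
So the correct form is vuzvakhthamu, option (B).
(C) vuzvakhotmu is wrong: it uses perfective instead of imperfective for aspect.
(D) vuzvakhtha is wrong: it uses active instead of passive for voice.
(A) vuzvakhmutha is wrong: it has the affixes in the wrong order.

B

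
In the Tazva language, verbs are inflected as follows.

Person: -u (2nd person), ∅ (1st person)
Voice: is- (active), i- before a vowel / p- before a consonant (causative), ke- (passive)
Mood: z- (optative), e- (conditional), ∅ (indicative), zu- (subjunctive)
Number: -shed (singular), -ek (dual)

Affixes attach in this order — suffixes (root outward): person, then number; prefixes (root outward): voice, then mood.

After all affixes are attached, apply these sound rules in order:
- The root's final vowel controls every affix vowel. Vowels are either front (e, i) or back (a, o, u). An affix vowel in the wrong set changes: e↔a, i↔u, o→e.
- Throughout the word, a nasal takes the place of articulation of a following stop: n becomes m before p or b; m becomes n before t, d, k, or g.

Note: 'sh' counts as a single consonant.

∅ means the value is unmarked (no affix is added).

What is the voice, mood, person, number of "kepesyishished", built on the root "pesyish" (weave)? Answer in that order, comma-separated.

Segment: ke-pesyish-u-shed.
voice: ke- → passive.
mood: ∅ → indicative.
person: -u → 2nd person.
number: -shed → singular.

passive, indicative, 2nd person, singular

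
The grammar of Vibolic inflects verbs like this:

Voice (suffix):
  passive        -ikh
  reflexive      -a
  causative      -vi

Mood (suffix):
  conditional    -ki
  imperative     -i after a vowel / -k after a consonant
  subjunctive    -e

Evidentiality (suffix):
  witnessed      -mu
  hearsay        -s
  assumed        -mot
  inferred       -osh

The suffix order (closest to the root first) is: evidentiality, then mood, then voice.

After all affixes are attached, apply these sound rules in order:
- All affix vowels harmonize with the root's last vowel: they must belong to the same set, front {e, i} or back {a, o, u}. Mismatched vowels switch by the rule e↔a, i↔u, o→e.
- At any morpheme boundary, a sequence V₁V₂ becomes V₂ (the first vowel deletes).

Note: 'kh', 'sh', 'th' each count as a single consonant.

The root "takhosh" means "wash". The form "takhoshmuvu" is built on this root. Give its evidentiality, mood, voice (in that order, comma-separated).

Segment: takhosh-mu-i-vi.
evidentiality: -mu → witnessed.
mood: -i/k → imperative.
voice: -vi → causative.

witnessed, imperative, causative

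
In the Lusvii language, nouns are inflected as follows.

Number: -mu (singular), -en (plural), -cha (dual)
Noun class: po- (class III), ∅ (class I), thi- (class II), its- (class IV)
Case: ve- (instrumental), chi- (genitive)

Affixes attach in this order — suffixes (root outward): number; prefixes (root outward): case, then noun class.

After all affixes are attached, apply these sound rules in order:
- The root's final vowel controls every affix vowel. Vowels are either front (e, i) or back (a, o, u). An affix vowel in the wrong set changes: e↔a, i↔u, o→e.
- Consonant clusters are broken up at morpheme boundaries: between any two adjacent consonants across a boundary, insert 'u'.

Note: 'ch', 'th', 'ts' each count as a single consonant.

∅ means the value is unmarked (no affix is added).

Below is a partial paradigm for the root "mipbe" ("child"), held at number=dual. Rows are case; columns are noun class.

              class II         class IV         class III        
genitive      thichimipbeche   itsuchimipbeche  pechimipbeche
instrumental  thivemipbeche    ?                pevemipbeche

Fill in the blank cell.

Attach case instrumental ve- → vemipbe.
Attach noun class class IV its- → itsvemipbe.
Attach number dual -cha → itsvemipbecha.
Apply vowel harmony: itsvemipbecha → itsvemipbeche.
Apply epenthesis: itsvemipbeche → itsuvemipbeche.

itsuvemipbeche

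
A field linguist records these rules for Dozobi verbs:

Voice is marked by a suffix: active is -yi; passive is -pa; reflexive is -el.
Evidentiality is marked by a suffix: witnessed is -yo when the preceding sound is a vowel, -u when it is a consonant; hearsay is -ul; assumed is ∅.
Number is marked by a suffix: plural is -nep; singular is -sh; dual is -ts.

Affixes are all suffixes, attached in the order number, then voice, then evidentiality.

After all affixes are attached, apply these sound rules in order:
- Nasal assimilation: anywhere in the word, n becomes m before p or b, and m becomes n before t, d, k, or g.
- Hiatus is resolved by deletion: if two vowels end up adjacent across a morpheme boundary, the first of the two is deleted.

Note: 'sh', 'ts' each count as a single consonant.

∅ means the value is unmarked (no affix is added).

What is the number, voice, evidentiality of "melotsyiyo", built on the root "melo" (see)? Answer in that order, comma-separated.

dual, active, witnessed

Segment: melo-ts-yi-yo.
number: -ts → dual.
voice: -yi → active.
evidentiality: -yo/u → witnessed.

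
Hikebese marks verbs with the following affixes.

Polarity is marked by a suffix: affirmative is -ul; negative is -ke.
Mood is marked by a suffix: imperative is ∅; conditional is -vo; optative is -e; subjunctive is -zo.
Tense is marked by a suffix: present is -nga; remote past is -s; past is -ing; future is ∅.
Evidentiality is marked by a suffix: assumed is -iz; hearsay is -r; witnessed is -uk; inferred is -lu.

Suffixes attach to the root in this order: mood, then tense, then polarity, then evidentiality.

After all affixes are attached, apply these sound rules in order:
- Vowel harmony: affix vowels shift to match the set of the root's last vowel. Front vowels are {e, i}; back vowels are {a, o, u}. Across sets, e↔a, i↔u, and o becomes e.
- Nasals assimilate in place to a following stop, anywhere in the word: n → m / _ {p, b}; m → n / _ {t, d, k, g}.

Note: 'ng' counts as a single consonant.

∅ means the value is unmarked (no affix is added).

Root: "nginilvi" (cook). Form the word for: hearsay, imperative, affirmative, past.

nginilviingilr

mood = imperative: zero marking, form stays nginilvi.
Attach tense past -ing → nginilviing.
Attach polarity affirmative -ul → nginilviingul.
Attach evidentiality hearsay -r → nginilviingulr.
Apply vowel harmony: nginilviingulr → nginilviingilr.
Nasal assimilation: no change.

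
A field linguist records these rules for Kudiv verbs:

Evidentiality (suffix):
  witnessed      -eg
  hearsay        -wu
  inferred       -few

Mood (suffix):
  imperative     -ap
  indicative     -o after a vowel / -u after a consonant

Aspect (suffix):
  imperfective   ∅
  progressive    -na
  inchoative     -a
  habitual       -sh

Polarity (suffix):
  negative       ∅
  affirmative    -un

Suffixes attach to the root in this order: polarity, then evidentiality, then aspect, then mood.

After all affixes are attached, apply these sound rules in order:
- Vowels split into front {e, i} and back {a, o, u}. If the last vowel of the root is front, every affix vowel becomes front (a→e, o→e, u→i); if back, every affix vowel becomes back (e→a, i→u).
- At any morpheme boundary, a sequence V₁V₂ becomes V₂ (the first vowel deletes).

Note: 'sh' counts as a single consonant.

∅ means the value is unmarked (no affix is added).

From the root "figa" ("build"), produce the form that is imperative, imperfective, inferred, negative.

figafawap

polarity = negative: zero marking, form stays figa.
Attach evidentiality inferred -few → figafew.
aspect = imperfective: zero marking, form stays figafew.
Attach mood imperative -ap → figafewap.
Apply vowel harmony: figafewap → figafawap.
Vowel deletion: no change.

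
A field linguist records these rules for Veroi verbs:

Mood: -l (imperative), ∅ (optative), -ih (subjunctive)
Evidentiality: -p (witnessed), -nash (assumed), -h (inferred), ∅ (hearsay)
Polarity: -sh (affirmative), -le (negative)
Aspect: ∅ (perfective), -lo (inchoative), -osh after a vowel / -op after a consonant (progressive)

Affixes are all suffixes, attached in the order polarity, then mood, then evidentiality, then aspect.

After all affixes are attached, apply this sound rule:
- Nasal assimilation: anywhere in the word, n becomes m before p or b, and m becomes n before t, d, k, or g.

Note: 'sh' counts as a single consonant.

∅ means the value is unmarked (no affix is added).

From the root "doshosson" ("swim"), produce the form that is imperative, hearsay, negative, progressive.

doshossonlelop

Attach polarity negative -le → doshossonle.
Attach mood imperative -l → doshossonlel.
evidentiality = hearsay: zero marking, form stays doshossonlel.
Attach aspect progressive -op (after consonant 'l') → doshossonlelop.
Nasal assimilation: no change.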